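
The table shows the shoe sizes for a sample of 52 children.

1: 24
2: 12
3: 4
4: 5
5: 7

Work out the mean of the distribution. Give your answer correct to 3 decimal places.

2.212

Values: 1, 2, 3, 4, 5
Σfx = 24×1 + 12×2 + 4×3 + 5×4 + 7×5 = 115
n = Σf = 52
Mean = 115 / 52 = 2.2115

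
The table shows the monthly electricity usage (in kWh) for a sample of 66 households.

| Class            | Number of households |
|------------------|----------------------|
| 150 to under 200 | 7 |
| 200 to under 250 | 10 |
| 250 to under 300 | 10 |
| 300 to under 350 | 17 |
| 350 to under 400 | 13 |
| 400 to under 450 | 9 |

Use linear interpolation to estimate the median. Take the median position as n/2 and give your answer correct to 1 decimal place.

Cumulative frequencies: 7, 17, 27, 44, 57, 66
n = 66; position = n/2 = 33.
This falls in the class 300 to under 350: L = 300, F = 27, f = 17, h = 50.
Median ≈ 300 + ((33 − 27) / 17) × 50 = 317.6471

317.6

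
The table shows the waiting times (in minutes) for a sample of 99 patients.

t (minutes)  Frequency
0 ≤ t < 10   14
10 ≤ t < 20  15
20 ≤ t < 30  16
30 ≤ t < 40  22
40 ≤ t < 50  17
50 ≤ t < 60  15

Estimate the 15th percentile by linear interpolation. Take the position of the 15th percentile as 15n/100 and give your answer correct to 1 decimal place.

10.6

Cumulative frequencies: 14, 29, 45, 67, 84, 99
n = 99; position = 15n/100 = 14.85.
This falls in the class 10 ≤ t < 20: L = 10, F = 14, f = 15, h = 10.
15th percentile ≈ 10 + ((14.85 − 14) / 15) × 10 = 10.5667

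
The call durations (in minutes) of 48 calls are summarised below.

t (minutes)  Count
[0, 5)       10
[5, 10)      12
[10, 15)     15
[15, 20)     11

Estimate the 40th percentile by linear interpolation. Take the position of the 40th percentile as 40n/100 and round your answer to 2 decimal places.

8.83

Cumulative frequencies: 10, 22, 37, 48
n = 48; position = 40n/100 = 19.2.
This falls in the class [5, 10): L = 5, F = 10, f = 12, h = 5.
40th percentile ≈ 5 + ((19.2 − 10) / 12) × 5 = 8.8333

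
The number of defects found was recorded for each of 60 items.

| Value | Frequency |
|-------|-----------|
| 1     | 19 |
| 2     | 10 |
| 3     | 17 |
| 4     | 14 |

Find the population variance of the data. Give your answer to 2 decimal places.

Values: 1, 2, 3, 4
n = 60, Σfx = 146, mean = 2.4333
Σfx² = 436
Σf(x − x̄)² = Σfx² − (Σfx)²/n = 436 − 146²/60 = 80.7333
Population variance = 80.7333 / 60 = 1.3456

1.35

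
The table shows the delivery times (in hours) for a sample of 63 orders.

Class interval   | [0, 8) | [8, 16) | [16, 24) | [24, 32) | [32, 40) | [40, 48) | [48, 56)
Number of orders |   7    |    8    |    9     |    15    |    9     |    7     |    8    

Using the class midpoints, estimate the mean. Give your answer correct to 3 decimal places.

Midpoints: 4, 12, 20, 28, 36, 44, 52
Σfm = 7×4 + 8×12 + 9×20 + 15×28 + 9×36 + 7×44 + 8×52 = 1772
n = Σf = 63
Mean = 1772 / 63 = 28.1270

28.127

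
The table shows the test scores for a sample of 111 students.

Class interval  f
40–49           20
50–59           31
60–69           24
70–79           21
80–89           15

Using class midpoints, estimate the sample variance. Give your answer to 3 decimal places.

171.269

Midpoints: 44.5, 54.5, 64.5, 74.5, 84.5
n = 111, Σfm = 6959.5, mean = 62.6982
Σfm² = 455187.75
Σf(m − x̄)² = Σfm² − (Σfm)²/n = 455187.75 − 6959.5²/111 = 18839.6396
Sample variance = 18839.6396 / 110 = 171.2695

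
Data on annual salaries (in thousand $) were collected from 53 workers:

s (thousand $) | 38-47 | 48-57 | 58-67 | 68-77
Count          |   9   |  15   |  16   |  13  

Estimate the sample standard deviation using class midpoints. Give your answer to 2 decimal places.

10.42

Midpoints: 42.5, 52.5, 62.5, 72.5
n = 53, Σfm = 3112.5, mean = 58.7264
Σfm² = 188431.25
Σf(m − x̄)² = Σfm² − (Σfm)²/n = 188431.25 − 3112.5²/53 = 5645.2830
Sample variance = 5645.2830 / 52 = 108.5631
Standard deviation = √108.5631 = 10.4194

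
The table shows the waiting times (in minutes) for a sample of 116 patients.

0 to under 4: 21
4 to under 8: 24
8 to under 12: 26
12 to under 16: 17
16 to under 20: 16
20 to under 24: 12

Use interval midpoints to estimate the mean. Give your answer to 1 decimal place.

Midpoints: 2, 6, 10, 14, 18, 22
Σfm = 21×2 + 24×6 + 26×10 + 17×14 + 16×18 + 12×22 = 1236
n = Σf = 116
Mean = 1236 / 116 = 10.6552

10.7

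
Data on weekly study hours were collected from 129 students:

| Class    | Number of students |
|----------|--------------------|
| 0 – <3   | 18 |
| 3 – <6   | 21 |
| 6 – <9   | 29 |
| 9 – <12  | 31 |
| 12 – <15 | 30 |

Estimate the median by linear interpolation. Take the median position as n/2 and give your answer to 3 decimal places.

8.638

Cumulative frequencies: 18, 39, 68, 99, 129
n = 129; position = n/2 = 64.5.
This falls in the class 6 – <9: L = 6, F = 39, f = 29, h = 3.
Median ≈ 6 + ((64.5 − 39) / 29) × 3 = 8.6379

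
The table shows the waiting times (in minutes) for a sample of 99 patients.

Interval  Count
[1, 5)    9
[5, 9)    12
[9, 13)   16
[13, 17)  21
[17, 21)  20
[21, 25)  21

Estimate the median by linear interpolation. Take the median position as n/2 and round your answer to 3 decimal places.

15.381

Cumulative frequencies: 9, 21, 37, 58, 78, 99
n = 99; position = n/2 = 49.5.
This falls in the class [13, 17): L = 13, F = 37, f = 21, h = 4.
Median ≈ 13 + ((49.5 − 37) / 21) × 4 = 15.3810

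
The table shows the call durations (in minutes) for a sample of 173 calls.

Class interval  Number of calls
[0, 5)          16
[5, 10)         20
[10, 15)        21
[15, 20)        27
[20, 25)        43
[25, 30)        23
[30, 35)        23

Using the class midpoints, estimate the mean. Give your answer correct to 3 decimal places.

Midpoints: 2.5, 7.5, 12.5, 17.5, 22.5, 27.5, 32.5
Σfm = 16×2.5 + 20×7.5 + 21×12.5 + 27×17.5 + 43×22.5 + 23×27.5 + 23×32.5 = 3272.5
n = Σf = 173
Mean = 3272.5 / 173 = 18.9162

18.916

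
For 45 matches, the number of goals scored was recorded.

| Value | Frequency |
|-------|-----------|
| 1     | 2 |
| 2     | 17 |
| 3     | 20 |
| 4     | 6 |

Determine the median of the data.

3

Cumulative frequencies: 2, 19, 39, 45
n = 45, so the median is the value in position (n+1)/2 = 23.
Position 23 falls at value 3.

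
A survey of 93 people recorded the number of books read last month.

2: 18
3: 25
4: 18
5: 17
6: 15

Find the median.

Cumulative frequencies: 18, 43, 61, 78, 93
n = 93, so the median is the value in position (n+1)/2 = 47.
Position 47 falls at value 4.

4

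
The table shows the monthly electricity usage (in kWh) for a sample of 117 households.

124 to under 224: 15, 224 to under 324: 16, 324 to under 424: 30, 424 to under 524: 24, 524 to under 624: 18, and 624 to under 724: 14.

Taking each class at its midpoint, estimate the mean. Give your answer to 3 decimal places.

421.863

Midpoints: 174, 274, 374, 474, 574, 674
Σfm = 15×174 + 16×274 + 30×374 + 24×474 + 18×574 + 14×674 = 49358
n = Σf = 117
Mean = 49358 / 117 = 421.8632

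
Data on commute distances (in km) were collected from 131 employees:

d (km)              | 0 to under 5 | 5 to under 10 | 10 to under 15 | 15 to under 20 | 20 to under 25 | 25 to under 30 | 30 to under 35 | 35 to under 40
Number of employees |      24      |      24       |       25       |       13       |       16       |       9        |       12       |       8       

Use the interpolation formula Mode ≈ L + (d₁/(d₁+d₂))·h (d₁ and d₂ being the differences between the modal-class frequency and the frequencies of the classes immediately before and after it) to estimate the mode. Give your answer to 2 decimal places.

Modal class: 10 to under 15 (highest frequency 25).
d₁ = 25 − 24 = 1, d₂ = 25 − 13 = 12
Mode ≈ 10 + (1/(1+12)) × 5 = 10 + 0.3846 = 10.3846

10.38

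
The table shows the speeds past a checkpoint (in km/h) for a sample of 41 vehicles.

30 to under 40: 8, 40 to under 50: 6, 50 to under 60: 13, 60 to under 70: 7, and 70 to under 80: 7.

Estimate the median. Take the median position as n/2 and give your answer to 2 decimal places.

55.00

Cumulative frequencies: 8, 14, 27, 34, 41
n = 41; position = n/2 = 20.5.
This falls in the class 50 to under 60: L = 50, F = 14, f = 13, h = 10.
Median ≈ 50 + ((20.5 − 14) / 13) × 10 = 55.0000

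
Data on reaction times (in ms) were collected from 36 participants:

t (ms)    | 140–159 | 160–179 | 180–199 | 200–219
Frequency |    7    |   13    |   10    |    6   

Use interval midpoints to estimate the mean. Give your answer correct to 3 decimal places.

Midpoints: 149.5, 169.5, 189.5, 209.5
Σfm = 7×149.5 + 13×169.5 + 10×189.5 + 6×209.5 = 6402
n = Σf = 36
Mean = 6402 / 36 = 177.8333

177.833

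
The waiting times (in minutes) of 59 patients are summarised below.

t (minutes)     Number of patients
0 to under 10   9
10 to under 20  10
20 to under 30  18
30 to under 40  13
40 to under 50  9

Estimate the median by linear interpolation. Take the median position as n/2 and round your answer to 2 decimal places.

Cumulative frequencies: 9, 19, 37, 50, 59
n = 59; position = n/2 = 29.5.
This falls in the class 20 to under 30: L = 20, F = 19, f = 18, h = 10.
Median ≈ 20 + ((29.5 − 19) / 18) × 10 = 25.8333

25.83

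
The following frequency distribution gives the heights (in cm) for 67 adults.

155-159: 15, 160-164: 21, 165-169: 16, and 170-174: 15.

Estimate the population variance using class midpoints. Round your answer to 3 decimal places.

Midpoints: 157, 162, 167, 172
n = 67, Σfm = 11009, mean = 164.3134
Σfm² = 1810843
Σf(m − x̄)² = Σfm² − (Σfm)²/n = 1810843 − 11009²/67 = 1916.4179
Population variance = 1916.4179 / 67 = 28.6033

28.603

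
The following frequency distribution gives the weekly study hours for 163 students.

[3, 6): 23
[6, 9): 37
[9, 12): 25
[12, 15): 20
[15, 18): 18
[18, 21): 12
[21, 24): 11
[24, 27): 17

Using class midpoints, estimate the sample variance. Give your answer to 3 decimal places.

45.176

Midpoints: 4.5, 7.5, 10.5, 13.5, 16.5, 19.5, 22.5, 25.5
n = 163, Σfm = 2125.5, mean = 13.0399
Σfm² = 35034.75
Σf(m − x̄)² = Σfm² − (Σfm)²/n = 35034.75 − 2125.5²/163 = 7318.4908
Sample variance = 7318.4908 / 162 = 45.1759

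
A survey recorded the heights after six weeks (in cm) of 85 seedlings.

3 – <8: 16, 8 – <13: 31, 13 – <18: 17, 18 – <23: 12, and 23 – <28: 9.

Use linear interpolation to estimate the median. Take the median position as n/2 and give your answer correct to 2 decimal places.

Cumulative frequencies: 16, 47, 64, 76, 85
n = 85; position = n/2 = 42.5.
This falls in the class 8 – <13: L = 8, F = 16, f = 31, h = 5.
Median ≈ 8 + ((42.5 − 16) / 31) × 5 = 12.2742

12.27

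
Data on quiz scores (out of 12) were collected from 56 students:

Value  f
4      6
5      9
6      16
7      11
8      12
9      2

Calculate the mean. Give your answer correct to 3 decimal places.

6.357

Values: 4, 5, 6, 7, 8, 9
Σfx = 6×4 + 9×5 + 16×6 + 11×7 + 12×8 + 2×9 = 356
n = Σf = 56
Mean = 356 / 56 = 6.3571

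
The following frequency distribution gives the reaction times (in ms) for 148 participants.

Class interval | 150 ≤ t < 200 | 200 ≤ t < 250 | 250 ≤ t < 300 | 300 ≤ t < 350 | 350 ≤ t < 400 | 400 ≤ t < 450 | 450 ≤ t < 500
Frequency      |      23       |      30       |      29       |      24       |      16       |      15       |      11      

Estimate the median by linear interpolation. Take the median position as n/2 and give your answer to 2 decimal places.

286.21

Cumulative frequencies: 23, 53, 82, 106, 122, 137, 148
n = 148; position = n/2 = 74.
This falls in the class 250 ≤ t < 300: L = 250, F = 53, f = 29, h = 50.
Median ≈ 250 + ((74 − 53) / 29) × 50 = 286.2069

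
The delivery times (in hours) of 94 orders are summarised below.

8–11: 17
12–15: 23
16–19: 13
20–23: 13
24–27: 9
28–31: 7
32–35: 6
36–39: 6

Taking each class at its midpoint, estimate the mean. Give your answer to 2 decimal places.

Midpoints: 9.5, 13.5, 17.5, 21.5, 25.5, 29.5, 33.5, 37.5
Σfm = 17×9.5 + 23×13.5 + 13×17.5 + 13×21.5 + 9×25.5 + 7×29.5 + 6×33.5 + 6×37.5 = 1841
n = Σf = 94
Mean = 1841 / 94 = 19.5851

19.59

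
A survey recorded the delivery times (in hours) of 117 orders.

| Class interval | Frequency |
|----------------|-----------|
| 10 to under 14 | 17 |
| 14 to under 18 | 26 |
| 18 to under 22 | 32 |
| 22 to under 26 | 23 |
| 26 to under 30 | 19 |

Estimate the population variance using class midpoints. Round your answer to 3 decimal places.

Midpoints: 12, 16, 20, 24, 28
n = 117, Σfm = 2344, mean = 20.0342
Σfm² = 50048
Σf(m − x̄)² = Σfm² − (Σfm)²/n = 50048 − 2344²/117 = 3087.8632
Population variance = 3087.8632 / 117 = 26.3920

26.392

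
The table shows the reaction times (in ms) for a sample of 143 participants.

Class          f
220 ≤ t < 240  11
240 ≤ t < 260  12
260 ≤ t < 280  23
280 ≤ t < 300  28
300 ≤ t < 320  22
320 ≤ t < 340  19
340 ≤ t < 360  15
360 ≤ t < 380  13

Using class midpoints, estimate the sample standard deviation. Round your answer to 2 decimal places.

40.05

Midpoints: 230, 250, 270, 290, 310, 330, 350, 370
n = 143, Σfm = 43010, mean = 300.7692
Σfm² = 13163900
Σf(m − x̄)² = Σfm² − (Σfm)²/n = 13163900 − 43010²/143 = 227815.3846
Sample variance = 227815.3846 / 142 = 1604.3337
Standard deviation = √1604.3337 = 40.0541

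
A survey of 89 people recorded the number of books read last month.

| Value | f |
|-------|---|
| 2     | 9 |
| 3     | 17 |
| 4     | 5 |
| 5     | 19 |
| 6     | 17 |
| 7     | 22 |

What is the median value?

5

Cumulative frequencies: 9, 26, 31, 50, 67, 89
n = 89, so the median is the value in position (n+1)/2 = 45.
Position 45 falls at value 5.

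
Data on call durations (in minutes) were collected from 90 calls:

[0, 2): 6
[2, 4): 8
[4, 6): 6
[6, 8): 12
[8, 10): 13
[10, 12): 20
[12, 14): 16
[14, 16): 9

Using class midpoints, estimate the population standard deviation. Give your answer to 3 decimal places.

Midpoints: 1, 3, 5, 7, 9, 11, 13, 15
n = 90, Σfm = 824, mean = 9.1556
Σfm² = 9018
Σf(m − x̄)² = Σfm² − (Σfm)²/n = 9018 − 824²/90 = 1473.8222
Population variance = 1473.8222 / 90 = 16.3758
Standard deviation = √16.3758 = 4.0467

4.047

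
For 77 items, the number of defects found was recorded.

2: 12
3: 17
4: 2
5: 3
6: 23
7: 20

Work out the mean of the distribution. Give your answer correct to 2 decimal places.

4.88

Values: 2, 3, 4, 5, 6, 7
Σfx = 12×2 + 17×3 + 2×4 + 3×5 + 23×6 + 20×7 = 376
n = Σf = 77
Mean = 376 / 77 = 4.8831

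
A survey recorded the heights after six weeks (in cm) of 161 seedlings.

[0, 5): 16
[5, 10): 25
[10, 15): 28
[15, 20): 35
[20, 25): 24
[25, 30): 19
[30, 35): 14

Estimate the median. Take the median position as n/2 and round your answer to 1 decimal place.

Cumulative frequencies: 16, 41, 69, 104, 128, 147, 161
n = 161; position = n/2 = 80.5.
This falls in the class [15, 20): L = 15, F = 69, f = 35, h = 5.
Median ≈ 15 + ((80.5 − 69) / 35) × 5 = 16.6429

16.6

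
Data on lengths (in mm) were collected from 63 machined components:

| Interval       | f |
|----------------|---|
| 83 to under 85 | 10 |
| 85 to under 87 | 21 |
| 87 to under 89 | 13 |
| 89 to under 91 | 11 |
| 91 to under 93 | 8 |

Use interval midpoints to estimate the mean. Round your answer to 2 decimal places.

87.56

Midpoints: 84, 86, 88, 90, 92
Σfm = 10×84 + 21×86 + 13×88 + 11×90 + 8×92 = 5516
n = Σf = 63
Mean = 5516 / 63 = 87.5556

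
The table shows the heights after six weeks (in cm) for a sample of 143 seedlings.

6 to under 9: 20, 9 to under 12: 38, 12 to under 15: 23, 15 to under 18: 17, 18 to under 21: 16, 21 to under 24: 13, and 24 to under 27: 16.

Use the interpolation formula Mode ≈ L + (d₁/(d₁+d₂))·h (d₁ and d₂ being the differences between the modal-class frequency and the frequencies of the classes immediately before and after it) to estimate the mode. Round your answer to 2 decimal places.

Modal class: 9 to under 12 (highest frequency 38).
d₁ = 38 − 20 = 18, d₂ = 38 − 23 = 15
Mode ≈ 9 + (18/(18+15)) × 3 = 9 + 1.6364 = 10.6364

10.64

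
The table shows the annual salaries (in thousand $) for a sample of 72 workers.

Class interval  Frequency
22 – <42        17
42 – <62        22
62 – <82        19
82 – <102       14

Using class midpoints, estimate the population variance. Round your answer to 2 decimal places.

Midpoints: 32, 52, 72, 92
n = 72, Σfm = 4344, mean = 60.3333
Σfm² = 293888
Σf(m − x̄)² = Σfm² − (Σfm)²/n = 293888 − 4344²/72 = 31800.0000
Population variance = 31800.0000 / 72 = 441.6667

441.67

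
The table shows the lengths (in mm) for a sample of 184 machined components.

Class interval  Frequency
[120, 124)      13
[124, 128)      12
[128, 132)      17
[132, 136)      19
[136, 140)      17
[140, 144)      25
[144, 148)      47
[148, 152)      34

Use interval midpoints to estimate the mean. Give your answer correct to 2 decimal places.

139.74

Midpoints: 122, 126, 130, 134, 138, 142, 146, 150
Σfm = 13×122 + 12×126 + 17×130 + 19×134 + 17×138 + 25×142 + 47×146 + 34×150 = 25712
n = Σf = 184
Mean = 25712 / 184 = 139.7391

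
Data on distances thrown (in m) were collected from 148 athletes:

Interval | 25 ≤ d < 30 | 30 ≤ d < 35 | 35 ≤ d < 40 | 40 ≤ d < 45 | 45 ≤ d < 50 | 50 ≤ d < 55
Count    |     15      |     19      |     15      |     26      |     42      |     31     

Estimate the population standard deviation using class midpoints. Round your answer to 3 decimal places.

Midpoints: 27.5, 32.5, 37.5, 42.5, 47.5, 52.5
n = 148, Σfm = 6320, mean = 42.7027
Σfm² = 279675
Σf(m − x̄)² = Σfm² − (Σfm)²/n = 279675 − 6320²/148 = 9793.9189
Population variance = 9793.9189 / 148 = 66.1751
Standard deviation = √66.1751 = 8.1348

8.135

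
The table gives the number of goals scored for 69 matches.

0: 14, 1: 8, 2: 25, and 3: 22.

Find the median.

2

Cumulative frequencies: 14, 22, 47, 69
n = 69, so the median is the value in position (n+1)/2 = 35.
Position 35 falls at value 2.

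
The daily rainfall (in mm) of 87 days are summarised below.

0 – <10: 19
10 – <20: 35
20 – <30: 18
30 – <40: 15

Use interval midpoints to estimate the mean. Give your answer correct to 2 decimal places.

Midpoints: 5, 15, 25, 35
Σfm = 19×5 + 35×15 + 18×25 + 15×35 = 1595
n = Σf = 87
Mean = 1595 / 87 = 18.3333

18.33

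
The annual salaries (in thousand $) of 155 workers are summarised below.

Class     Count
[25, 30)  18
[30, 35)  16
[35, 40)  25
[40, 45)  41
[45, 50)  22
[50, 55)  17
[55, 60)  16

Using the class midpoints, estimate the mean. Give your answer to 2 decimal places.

Midpoints: 27.5, 32.5, 37.5, 42.5, 47.5, 52.5, 57.5
Σfm = 18×27.5 + 16×32.5 + 25×37.5 + 41×42.5 + 22×47.5 + 17×52.5 + 16×57.5 = 6552.5
n = Σf = 155
Mean = 6552.5 / 155 = 42.2742

42.27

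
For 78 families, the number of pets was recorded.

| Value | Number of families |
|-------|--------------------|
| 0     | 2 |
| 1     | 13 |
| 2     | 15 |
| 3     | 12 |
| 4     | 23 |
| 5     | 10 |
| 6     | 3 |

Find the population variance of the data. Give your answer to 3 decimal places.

Values: 0, 1, 2, 3, 4, 5, 6
n = 78, Σfx = 239, mean = 3.0641
Σfx² = 907
Σf(x − x̄)² = Σfx² − (Σfx)²/n = 907 − 239²/78 = 174.6795
Population variance = 174.6795 / 78 = 2.2395

2.239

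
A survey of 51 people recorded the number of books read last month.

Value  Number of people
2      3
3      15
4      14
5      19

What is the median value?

Cumulative frequencies: 3, 18, 32, 51
n = 51, so the median is the value in position (n+1)/2 = 26.
Position 26 falls at value 4.

4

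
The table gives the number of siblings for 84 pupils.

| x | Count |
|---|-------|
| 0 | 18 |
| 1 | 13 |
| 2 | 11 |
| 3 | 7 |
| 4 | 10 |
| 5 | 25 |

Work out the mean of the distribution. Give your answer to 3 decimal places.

2.631

Values: 0, 1, 2, 3, 4, 5
Σfx = 18×0 + 13×1 + 11×2 + 7×3 + 10×4 + 25×5 = 221
n = Σf = 84
Mean = 221 / 84 = 2.6310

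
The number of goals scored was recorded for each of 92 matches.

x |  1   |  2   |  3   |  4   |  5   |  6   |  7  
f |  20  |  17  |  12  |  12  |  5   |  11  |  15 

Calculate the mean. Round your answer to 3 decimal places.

3.630

Values: 1, 2, 3, 4, 5, 6, 7
Σfx = 20×1 + 17×2 + 12×3 + 12×4 + 5×5 + 11×6 + 15×7 = 334
n = Σf = 92
Mean = 334 / 92 = 3.6304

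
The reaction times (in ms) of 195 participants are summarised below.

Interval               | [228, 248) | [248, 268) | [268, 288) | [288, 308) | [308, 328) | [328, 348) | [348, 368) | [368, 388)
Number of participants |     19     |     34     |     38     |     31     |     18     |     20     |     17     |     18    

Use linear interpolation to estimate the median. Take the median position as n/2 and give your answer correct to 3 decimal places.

Cumulative frequencies: 19, 53, 91, 122, 140, 160, 177, 195
n = 195; position = n/2 = 97.5.
This falls in the class [288, 308): L = 288, F = 91, f = 31, h = 20.
Median ≈ 288 + ((97.5 − 91) / 31) × 20 = 292.1935

292.194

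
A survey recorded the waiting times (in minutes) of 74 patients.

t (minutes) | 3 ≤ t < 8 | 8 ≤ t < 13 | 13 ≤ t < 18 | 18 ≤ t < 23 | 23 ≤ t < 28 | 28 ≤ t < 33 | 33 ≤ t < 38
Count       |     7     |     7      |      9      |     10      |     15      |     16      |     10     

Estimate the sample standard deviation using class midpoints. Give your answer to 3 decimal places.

9.332

Midpoints: 5.5, 10.5, 15.5, 20.5, 25.5, 30.5, 35.5
n = 74, Σfm = 1682, mean = 22.7297
Σfm² = 44588.5
Σf(m − x̄)² = Σfm² − (Σfm)²/n = 44588.5 − 1682²/74 = 6357.0946
Sample variance = 6357.0946 / 73 = 87.0835
Standard deviation = √87.0835 = 9.3319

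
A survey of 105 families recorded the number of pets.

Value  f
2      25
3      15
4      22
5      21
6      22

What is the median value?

4

Cumulative frequencies: 25, 40, 62, 83, 105
n = 105, so the median is the value in position (n+1)/2 = 53.
Position 53 falls at value 4.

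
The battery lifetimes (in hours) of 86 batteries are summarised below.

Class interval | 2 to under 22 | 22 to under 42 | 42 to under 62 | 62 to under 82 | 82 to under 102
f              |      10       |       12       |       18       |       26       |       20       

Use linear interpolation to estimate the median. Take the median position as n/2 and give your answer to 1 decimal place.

Cumulative frequencies: 10, 22, 40, 66, 86
n = 86; position = n/2 = 43.
This falls in the class 62 to under 82: L = 62, F = 40, f = 26, h = 20.
Median ≈ 62 + ((43 − 40) / 26) × 20 = 64.3077

64.3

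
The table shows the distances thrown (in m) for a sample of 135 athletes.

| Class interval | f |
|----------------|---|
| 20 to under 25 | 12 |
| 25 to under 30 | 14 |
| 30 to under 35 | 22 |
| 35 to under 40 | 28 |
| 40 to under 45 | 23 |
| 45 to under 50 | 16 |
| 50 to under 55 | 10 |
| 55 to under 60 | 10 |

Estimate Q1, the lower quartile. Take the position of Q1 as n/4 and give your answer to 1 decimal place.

Cumulative frequencies: 12, 26, 48, 76, 99, 115, 125, 135
n = 135; position = n/4 = 33.75.
This falls in the class 30 to under 35: L = 30, F = 26, f = 22, h = 5.
Lower quartile ≈ 30 + ((33.75 − 26) / 22) × 5 = 31.7614

31.8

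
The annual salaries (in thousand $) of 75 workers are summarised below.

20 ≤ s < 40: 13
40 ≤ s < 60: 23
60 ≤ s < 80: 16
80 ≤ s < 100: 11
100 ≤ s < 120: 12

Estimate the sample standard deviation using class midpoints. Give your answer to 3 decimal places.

26.650

Midpoints: 30, 50, 70, 90, 110
n = 75, Σfm = 4970, mean = 66.2667
Σfm² = 381900
Σf(m − x̄)² = Σfm² − (Σfm)²/n = 381900 − 4970²/75 = 52554.6667
Sample variance = 52554.6667 / 74 = 710.1982
Standard deviation = √710.1982 = 26.6495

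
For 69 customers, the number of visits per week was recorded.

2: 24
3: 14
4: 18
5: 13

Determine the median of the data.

3

Cumulative frequencies: 24, 38, 56, 69
n = 69, so the median is the value in position (n+1)/2 = 35.
Position 35 falls at value 3.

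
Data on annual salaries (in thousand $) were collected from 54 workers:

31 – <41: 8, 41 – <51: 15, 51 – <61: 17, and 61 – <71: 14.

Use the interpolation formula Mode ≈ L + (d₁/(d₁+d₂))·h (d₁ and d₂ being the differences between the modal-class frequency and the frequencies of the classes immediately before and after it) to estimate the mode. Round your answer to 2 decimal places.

55.00

Modal class: 51 – <61 (highest frequency 17).
d₁ = 17 − 15 = 2, d₂ = 17 − 14 = 3
Mode ≈ 51 + (2/(2+3)) × 10 = 51 + 4.0000 = 55.0000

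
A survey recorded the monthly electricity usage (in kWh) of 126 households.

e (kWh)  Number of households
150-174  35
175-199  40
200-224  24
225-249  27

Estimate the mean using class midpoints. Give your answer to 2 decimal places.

Midpoints: 162, 187, 212, 237
Σfm = 35×162 + 40×187 + 24×212 + 27×237 = 24637
n = Σf = 126
Mean = 24637 / 126 = 195.5317

195.53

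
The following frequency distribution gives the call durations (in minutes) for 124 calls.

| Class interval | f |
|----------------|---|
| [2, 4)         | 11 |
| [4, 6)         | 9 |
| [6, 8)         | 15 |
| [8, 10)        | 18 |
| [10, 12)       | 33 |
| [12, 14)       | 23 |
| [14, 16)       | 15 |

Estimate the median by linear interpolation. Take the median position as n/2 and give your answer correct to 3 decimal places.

Cumulative frequencies: 11, 20, 35, 53, 86, 109, 124
n = 124; position = n/2 = 62.
This falls in the class [10, 12): L = 10, F = 53, f = 33, h = 2.
Median ≈ 10 + ((62 − 53) / 33) × 2 = 10.5455

10.545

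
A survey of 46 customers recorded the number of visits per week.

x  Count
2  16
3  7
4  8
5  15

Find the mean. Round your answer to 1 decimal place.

3.5

Values: 2, 3, 4, 5
Σfx = 16×2 + 7×3 + 8×4 + 15×5 = 160
n = Σf = 46
Mean = 160 / 46 = 3.4783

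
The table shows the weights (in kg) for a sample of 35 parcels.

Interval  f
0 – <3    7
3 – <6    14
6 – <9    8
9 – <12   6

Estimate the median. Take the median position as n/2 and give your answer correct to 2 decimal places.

Cumulative frequencies: 7, 21, 29, 35
n = 35; position = n/2 = 17.5.
This falls in the class 3 – <6: L = 3, F = 7, f = 14, h = 3.
Median ≈ 3 + ((17.5 − 7) / 14) × 3 = 5.2500

5.25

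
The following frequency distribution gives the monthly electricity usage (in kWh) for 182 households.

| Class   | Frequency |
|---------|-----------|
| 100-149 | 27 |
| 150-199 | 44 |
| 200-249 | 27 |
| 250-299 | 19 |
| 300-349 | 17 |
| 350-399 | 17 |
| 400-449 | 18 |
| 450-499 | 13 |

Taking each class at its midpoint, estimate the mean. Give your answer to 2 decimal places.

Midpoints: 124.5, 174.5, 224.5, 274.5, 324.5, 374.5, 424.5, 474.5
Σfm = 27×124.5 + 44×174.5 + 27×224.5 + 19×274.5 + 17×324.5 + 17×374.5 + 18×424.5 + 13×474.5 = 48009
n = Σf = 182
Mean = 48009 / 182 = 263.7857

263.79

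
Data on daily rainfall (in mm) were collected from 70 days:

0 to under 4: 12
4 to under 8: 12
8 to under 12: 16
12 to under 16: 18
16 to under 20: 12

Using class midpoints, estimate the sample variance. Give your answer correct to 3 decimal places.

Midpoints: 2, 6, 10, 14, 18
n = 70, Σfm = 724, mean = 10.3429
Σfm² = 9496
Σf(m − x̄)² = Σfm² − (Σfm)²/n = 9496 − 724²/70 = 2007.7714
Sample variance = 2007.7714 / 69 = 29.0981

29.098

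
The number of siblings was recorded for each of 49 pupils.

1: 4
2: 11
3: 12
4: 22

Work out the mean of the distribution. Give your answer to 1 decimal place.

Values: 1, 2, 3, 4
Σfx = 4×1 + 11×2 + 12×3 + 22×4 = 150
n = Σf = 49
Mean = 150 / 49 = 3.0612

3.1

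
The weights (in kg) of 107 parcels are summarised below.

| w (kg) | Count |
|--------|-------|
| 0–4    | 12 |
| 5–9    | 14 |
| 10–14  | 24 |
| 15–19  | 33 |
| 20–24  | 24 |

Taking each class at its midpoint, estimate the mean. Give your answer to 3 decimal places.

Midpoints: 2, 7, 12, 17, 22
Σfm = 12×2 + 14×7 + 24×12 + 33×17 + 24×22 = 1499
n = Σf = 107
Mean = 1499 / 107 = 14.0093

14.009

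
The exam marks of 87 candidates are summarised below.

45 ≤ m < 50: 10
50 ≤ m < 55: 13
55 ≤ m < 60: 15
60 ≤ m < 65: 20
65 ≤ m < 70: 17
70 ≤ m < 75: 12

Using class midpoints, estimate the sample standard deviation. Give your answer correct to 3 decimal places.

Midpoints: 47.5, 52.5, 57.5, 62.5, 67.5, 72.5
n = 87, Σfm = 5287.5, mean = 60.7759
Σfm² = 326643.75
Σf(m − x̄)² = Σfm² − (Σfm)²/n = 326643.75 − 5287.5²/87 = 5291.3793
Sample variance = 5291.3793 / 86 = 61.5277
Standard deviation = √61.5277 = 7.8440

7.844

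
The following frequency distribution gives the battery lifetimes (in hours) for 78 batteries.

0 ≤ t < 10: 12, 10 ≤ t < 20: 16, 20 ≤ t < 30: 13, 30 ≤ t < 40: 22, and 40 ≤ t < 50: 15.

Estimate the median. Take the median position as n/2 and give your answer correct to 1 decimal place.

Cumulative frequencies: 12, 28, 41, 63, 78
n = 78; position = n/2 = 39.
This falls in the class 20 ≤ t < 30: L = 20, F = 28, f = 13, h = 10.
Median ≈ 20 + ((39 − 28) / 13) × 10 = 28.4615

28.5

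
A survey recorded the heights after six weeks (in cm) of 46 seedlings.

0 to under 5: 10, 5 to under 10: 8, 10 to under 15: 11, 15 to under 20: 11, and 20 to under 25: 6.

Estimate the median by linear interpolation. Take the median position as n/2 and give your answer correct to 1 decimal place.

12.3

Cumulative frequencies: 10, 18, 29, 40, 46
n = 46; position = n/2 = 23.
This falls in the class 10 to under 15: L = 10, F = 18, f = 11, h = 5.
Median ≈ 10 + ((23 − 18) / 11) × 5 = 12.2727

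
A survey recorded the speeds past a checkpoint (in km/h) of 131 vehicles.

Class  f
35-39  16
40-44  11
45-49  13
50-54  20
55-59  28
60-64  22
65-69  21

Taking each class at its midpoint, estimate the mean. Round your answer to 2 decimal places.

53.98

Midpoints: 37, 42, 47, 52, 57, 62, 67
Σfm = 16×37 + 11×42 + 13×47 + 20×52 + 28×57 + 22×62 + 21×67 = 7072
n = Σf = 131
Mean = 7072 / 131 = 53.9847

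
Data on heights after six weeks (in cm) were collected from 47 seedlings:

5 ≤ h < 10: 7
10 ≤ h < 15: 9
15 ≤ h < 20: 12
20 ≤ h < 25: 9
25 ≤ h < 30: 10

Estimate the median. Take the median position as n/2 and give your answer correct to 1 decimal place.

18.1

Cumulative frequencies: 7, 16, 28, 37, 47
n = 47; position = n/2 = 23.5.
This falls in the class 15 ≤ h < 20: L = 15, F = 16, f = 12, h = 5.
Median ≈ 15 + ((23.5 − 16) / 12) × 5 = 18.1250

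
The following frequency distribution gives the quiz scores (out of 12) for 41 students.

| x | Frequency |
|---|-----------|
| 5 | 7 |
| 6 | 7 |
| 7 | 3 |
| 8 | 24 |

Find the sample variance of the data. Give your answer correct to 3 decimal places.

1.470

Values: 5, 6, 7, 8
n = 41, Σfx = 290, mean = 7.0732
Σfx² = 2110
Σf(x − x̄)² = Σfx² − (Σfx)²/n = 2110 − 290²/41 = 58.7805
Sample variance = 58.7805 / 40 = 1.4695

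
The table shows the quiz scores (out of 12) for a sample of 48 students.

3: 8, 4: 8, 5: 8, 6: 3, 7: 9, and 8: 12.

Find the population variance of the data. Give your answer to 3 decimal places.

Values: 3, 4, 5, 6, 7, 8
n = 48, Σfx = 273, mean = 5.6875
Σfx² = 1717
Σf(x − x̄)² = Σfx² − (Σfx)²/n = 1717 − 273²/48 = 164.3125
Population variance = 164.3125 / 48 = 3.4232

3.423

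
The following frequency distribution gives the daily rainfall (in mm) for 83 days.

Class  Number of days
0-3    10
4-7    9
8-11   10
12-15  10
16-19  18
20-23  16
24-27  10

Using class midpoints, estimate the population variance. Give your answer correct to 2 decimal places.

58.25

Midpoints: 1.5, 5.5, 9.5, 13.5, 17.5, 21.5, 25.5
n = 83, Σfm = 1208.5, mean = 14.5602
Σfm² = 22430.75
Σf(m − x̄)² = Σfm² − (Σfm)²/n = 22430.75 − 1208.5²/83 = 4834.6988
Population variance = 4834.6988 / 83 = 58.2494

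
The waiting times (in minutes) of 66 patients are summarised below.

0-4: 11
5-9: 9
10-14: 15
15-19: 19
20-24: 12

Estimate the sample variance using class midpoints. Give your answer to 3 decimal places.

45.315

Midpoints: 2, 7, 12, 17, 22
n = 66, Σfm = 852, mean = 12.9091
Σfm² = 13944
Σf(m − x̄)² = Σfm² − (Σfm)²/n = 13944 − 852²/66 = 2945.4545
Sample variance = 2945.4545 / 65 = 45.3147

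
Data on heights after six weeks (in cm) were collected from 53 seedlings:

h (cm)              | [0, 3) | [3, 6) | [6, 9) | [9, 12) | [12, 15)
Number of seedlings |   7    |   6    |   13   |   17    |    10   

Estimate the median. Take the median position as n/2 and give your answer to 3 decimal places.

Cumulative frequencies: 7, 13, 26, 43, 53
n = 53; position = n/2 = 26.5.
This falls in the class [9, 12): L = 9, F = 26, f = 17, h = 3.
Median ≈ 9 + ((26.5 − 26) / 17) × 3 = 9.0882

9.088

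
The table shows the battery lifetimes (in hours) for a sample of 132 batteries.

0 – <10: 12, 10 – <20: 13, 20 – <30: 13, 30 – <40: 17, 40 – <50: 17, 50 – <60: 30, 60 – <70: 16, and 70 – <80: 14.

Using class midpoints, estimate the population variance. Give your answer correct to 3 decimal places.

449.151

Midpoints: 5, 15, 25, 35, 45, 55, 65, 75
n = 132, Σfm = 5680, mean = 43.0303
Σfm² = 303700
Σf(m − x̄)² = Σfm² − (Σfm)²/n = 303700 − 5680²/132 = 59287.8788
Population variance = 59287.8788 / 132 = 449.1506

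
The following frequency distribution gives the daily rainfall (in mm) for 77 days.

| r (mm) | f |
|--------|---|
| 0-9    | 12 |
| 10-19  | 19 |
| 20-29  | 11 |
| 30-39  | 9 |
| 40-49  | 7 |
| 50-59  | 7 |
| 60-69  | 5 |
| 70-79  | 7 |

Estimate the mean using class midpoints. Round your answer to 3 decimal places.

31.773

Midpoints: 4.5, 14.5, 24.5, 34.5, 44.5, 54.5, 64.5, 74.5
Σfm = 12×4.5 + 19×14.5 + 11×24.5 + 9×34.5 + 7×44.5 + 7×54.5 + 5×64.5 + 7×74.5 = 2446.5
n = Σf = 77
Mean = 2446.5 / 77 = 31.7727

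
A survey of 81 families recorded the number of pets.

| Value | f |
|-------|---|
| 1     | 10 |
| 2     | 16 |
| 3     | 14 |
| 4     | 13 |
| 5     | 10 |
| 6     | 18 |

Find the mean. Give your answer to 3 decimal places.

3.630

Values: 1, 2, 3, 4, 5, 6
Σfx = 10×1 + 16×2 + 14×3 + 13×4 + 10×5 + 18×6 = 294
n = Σf = 81
Mean = 294 / 81 = 3.6296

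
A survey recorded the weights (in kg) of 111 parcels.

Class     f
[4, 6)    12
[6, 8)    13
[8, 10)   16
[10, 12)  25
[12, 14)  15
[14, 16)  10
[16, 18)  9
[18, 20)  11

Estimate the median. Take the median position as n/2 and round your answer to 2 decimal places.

Cumulative frequencies: 12, 25, 41, 66, 81, 91, 100, 111
n = 111; position = n/2 = 55.5.
This falls in the class [10, 12): L = 10, F = 41, f = 25, h = 2.
Median ≈ 10 + ((55.5 − 41) / 25) × 2 = 11.1600

11.16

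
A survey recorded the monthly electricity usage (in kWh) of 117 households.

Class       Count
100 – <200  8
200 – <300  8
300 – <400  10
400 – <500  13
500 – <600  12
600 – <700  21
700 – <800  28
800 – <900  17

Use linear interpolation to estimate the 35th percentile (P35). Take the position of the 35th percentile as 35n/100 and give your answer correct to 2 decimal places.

516.25

Cumulative frequencies: 8, 16, 26, 39, 51, 72, 100, 117
n = 117; position = 35n/100 = 40.95.
This falls in the class 500 – <600: L = 500, F = 39, f = 12, h = 100.
35th percentile ≈ 500 + ((40.95 − 39) / 12) × 100 = 516.2500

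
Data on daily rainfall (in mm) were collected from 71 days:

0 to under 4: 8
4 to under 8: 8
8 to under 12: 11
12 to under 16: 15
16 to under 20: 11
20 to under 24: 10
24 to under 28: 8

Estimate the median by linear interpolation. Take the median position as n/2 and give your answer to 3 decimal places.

14.267

Cumulative frequencies: 8, 16, 27, 42, 53, 63, 71
n = 71; position = n/2 = 35.5.
This falls in the class 12 to under 16: L = 12, F = 27, f = 15, h = 4.
Median ≈ 12 + ((35.5 − 27) / 15) × 4 = 14.2667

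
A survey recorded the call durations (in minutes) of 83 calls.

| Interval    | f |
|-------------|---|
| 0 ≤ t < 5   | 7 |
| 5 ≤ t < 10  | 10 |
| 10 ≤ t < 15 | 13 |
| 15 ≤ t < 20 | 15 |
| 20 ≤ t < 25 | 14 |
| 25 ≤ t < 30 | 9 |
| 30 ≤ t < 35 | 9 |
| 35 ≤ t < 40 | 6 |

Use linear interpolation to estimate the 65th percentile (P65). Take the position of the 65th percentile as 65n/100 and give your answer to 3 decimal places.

23.196

Cumulative frequencies: 7, 17, 30, 45, 59, 68, 77, 83
n = 83; position = 65n/100 = 53.95.
This falls in the class 20 ≤ t < 25: L = 20, F = 45, f = 14, h = 5.
65th percentile ≈ 20 + ((53.95 − 45) / 14) × 5 = 23.1964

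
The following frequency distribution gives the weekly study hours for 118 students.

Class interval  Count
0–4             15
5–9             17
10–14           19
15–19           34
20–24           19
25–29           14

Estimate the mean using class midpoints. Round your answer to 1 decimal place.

Midpoints: 2, 7, 12, 17, 22, 27
Σfm = 15×2 + 17×7 + 19×12 + 34×17 + 19×22 + 14×27 = 1751
n = Σf = 118
Mean = 1751 / 118 = 14.8390

14.8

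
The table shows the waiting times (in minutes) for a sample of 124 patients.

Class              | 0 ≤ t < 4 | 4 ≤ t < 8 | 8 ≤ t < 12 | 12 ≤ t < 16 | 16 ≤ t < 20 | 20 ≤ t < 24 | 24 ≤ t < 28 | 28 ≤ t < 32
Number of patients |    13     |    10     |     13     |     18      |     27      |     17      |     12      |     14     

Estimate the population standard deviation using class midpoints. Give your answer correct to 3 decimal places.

8.379

Midpoints: 2, 6, 10, 14, 18, 22, 26, 30
n = 124, Σfm = 2060, mean = 16.6129
Σfm² = 42928
Σf(m − x̄)² = Σfm² − (Σfm)²/n = 42928 − 2060²/124 = 8705.4194
Population variance = 8705.4194 / 124 = 70.2050
Standard deviation = √70.2050 = 8.3788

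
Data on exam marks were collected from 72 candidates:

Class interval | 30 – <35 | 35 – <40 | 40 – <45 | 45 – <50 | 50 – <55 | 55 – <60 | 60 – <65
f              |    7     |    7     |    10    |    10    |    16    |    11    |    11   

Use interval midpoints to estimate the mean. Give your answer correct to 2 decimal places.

49.31

Midpoints: 32.5, 37.5, 42.5, 47.5, 52.5, 57.5, 62.5
Σfm = 7×32.5 + 7×37.5 + 10×42.5 + 10×47.5 + 16×52.5 + 11×57.5 + 11×62.5 = 3550
n = Σf = 72
Mean = 3550 / 72 = 49.3056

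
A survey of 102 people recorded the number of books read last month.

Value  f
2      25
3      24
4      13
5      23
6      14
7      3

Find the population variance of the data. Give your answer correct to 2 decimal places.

Values: 2, 3, 4, 5, 6, 7
n = 102, Σfx = 394, mean = 3.8627
Σfx² = 1750
Σf(x − x̄)² = Σfx² − (Σfx)²/n = 1750 − 394²/102 = 228.0784
Population variance = 228.0784 / 102 = 2.2361

2.24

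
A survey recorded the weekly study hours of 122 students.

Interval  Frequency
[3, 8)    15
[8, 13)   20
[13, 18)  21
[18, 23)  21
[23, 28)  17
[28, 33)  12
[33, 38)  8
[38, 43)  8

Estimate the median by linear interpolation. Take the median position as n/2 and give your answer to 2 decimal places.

Cumulative frequencies: 15, 35, 56, 77, 94, 106, 114, 122
n = 122; position = n/2 = 61.
This falls in the class [18, 23): L = 18, F = 56, f = 21, h = 5.
Median ≈ 18 + ((61 − 56) / 21) × 5 = 19.1905

19.19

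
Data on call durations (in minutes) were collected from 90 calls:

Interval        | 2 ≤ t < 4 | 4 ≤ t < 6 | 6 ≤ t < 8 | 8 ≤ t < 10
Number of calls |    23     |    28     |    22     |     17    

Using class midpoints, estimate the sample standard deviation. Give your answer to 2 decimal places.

Midpoints: 3, 5, 7, 9
n = 90, Σfm = 516, mean = 5.7333
Σfm² = 3362
Σf(m − x̄)² = Σfm² − (Σfm)²/n = 3362 − 516²/90 = 403.6000
Sample variance = 403.6000 / 89 = 4.5348
Standard deviation = √4.5348 = 2.1295

2.13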